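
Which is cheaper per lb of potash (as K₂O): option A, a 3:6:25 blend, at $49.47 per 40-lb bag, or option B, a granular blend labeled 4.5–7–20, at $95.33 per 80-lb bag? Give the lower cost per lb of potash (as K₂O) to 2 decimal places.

$4.95 per lb K₂O (option A)

option A: K₂O per bag = 40 × 25% = 10 lb; cost = 49.47 / 10 = $4.9470/lb K₂O.
option B: K₂O per bag = 80 × 20% = 16 lb; cost = 95.33 / 16 = $5.9581/lb K₂O.
option A is cheaper.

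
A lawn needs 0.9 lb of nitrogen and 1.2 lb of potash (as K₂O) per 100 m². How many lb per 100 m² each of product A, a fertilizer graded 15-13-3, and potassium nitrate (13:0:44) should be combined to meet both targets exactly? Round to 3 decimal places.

With a, b = lb per 100 m² of product A and potassium nitrate:
N: 0.15·a + 0.13·b = 0.9
K₂O: 0.03·a + 0.44·b = 1.2
Solving simultaneously: a = 3.86473, b = 2.46377.

3.865 lb product A, 2.464 lb potassium nitrate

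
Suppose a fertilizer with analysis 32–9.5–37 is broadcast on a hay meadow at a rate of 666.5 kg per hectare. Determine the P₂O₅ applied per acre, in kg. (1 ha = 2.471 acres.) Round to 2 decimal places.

25.62 kg P₂O₅ per acre

P₂O₅ per hectare = 666.5 × 9.5% = 63.3175 kg.
Convert to per acre: 63.3175 × 0.404694 = 25.6242 kg.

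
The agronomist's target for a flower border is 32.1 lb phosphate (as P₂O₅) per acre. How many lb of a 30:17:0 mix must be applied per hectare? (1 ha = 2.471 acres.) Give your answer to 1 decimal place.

466.6 lb of product per hectare

Product per acre = 32.1 / 17% = 188.824 lb.
Convert to per hectare: 188.824 × 2.471 = 466.583 lb.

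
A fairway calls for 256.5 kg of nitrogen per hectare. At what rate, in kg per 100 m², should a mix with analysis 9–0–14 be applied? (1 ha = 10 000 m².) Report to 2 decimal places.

Product per hectare = 256.5 / 9% = 2850 kg.
Convert to per 100 m²: 2850 × 0.01 = 28.5 kg.

28.50 kg of product per hundred sq m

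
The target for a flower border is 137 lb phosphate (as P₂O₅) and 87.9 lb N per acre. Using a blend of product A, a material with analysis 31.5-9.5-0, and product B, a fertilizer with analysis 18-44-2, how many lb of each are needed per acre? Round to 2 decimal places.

Let a = lb of product A, b = lb of product B (per acre).
P₂O₅: 0.095·a + 0.44·b = 137
N: 0.315·a + 0.18·b = 87.9
From row1: a = (137 − 0.44·b) / 0.095.
Into row2: 0.315·(137 − 0.44·b)/0.095 + 0.18·b = 87.9 → b = 286.457, a = 115.358.

115.36 lb product A, 286.46 lb product B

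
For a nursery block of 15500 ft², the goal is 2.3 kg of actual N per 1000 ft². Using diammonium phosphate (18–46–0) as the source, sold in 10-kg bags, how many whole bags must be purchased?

Product per 1000 ft² = 2.3 / 18% = 12.7778 kg.
Total product = 12.7778 × 15500 / 1000 = 198.056 kg.
Bags = ⌈198.056 / 10⌉ = 20.

20 bags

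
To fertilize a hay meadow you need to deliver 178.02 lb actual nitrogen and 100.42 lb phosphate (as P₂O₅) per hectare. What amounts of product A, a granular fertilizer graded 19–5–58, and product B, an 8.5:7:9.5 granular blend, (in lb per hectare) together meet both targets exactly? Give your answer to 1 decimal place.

Per-hectare balance (a = product A, b = product B):
N: 0.19·a + 0.085·b = 178.02
P₂O₅: 0.05·a + 0.07·b = 100.42
Eliminate a: (row1) − 0.19/0.05·(row2) → -0.181·b = -203.576, so b = 1124.73.
Back-substitute: a = (178.02 − 0.085·1124.73) / 0.19 = 433.779.

433.8 lb product A, 1124.7 lb product B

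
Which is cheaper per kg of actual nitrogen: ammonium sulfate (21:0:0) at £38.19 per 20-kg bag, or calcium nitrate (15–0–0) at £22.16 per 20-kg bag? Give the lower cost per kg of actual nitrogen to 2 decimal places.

ammonium sulfate: N per bag = 20 × 21% = 4.2 kg; cost = 38.19 / 4.2 = £9.0929/kg N.
calcium nitrate: N per bag = 20 × 15% = 3 kg; cost = 22.16 / 3 = £7.3867/kg N.
calcium nitrate is cheaper.

£7.39 per kg N (calcium nitrate)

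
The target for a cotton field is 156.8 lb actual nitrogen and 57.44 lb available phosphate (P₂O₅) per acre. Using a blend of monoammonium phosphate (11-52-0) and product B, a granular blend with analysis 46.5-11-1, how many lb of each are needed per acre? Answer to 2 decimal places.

41.19 lb monoammonium phosphate, 327.46 lb product B

Let a = lb of monoammonium phosphate, b = lb of product B (per acre).
N: 0.11·a + 0.465·b = 156.8
P₂O₅: 0.52·a + 0.11·b = 57.44
Eliminate b: (row1) − 0.465/0.11·(row2) → -2.08818·a = -86.0145, so a = 41.1911.
Then b = (57.44 − 0.52·41.1911) / 0.11 = 327.4602.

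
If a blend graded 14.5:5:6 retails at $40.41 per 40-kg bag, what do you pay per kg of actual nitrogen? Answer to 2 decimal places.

$6.97 per kg N

N in bag = 40 × 14.5% = 5.8 kg.
Cost per kg N = $40.41 / 5.8 = $6.9672.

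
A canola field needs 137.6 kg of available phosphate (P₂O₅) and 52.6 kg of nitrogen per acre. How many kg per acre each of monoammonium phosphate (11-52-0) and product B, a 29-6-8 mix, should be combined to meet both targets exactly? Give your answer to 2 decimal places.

254.84 kg monoammonium phosphate, 84.72 kg product B

Per-acre balance (a = monoammonium phosphate, b = product B):
P₂O₅: 0.52·a + 0.06·b = 137.6
N: 0.11·a + 0.29·b = 52.6
Eliminate a: (row1) − 0.52/0.11·(row2) → -1.31091·b = -111.055, so b = 84.7157.
Back-substitute: a = (137.6 − 0.06·84.7157) / 0.52 = 254.8405.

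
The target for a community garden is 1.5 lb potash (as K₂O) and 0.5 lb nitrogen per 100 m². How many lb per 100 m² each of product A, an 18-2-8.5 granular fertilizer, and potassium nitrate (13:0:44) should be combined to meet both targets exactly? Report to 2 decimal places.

With a, b = lb per 100 m² of product A and potassium nitrate:
K₂O: 0.085·a + 0.44·b = 1.5
N: 0.18·a + 0.13·b = 0.5
Eliminate b: (row1) − 0.44/0.13·(row2) → -0.524231·a = -0.192308, so a = 0.366838.
Then b = (0.5 − 0.18·0.366838) / 0.13 = 3.33822.

0.37 lb product A, 3.34 lb potassium nitrate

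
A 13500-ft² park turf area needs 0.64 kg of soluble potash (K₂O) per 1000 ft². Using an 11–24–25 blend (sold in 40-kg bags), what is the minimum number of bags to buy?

1 bags

Product per 1000 ft² = 0.64 / 25% = 2.56 kg.
Total product = 2.56 × 13500 / 1000 = 34.56 kg.
Bags = ⌈34.56 / 40⌉ = 1.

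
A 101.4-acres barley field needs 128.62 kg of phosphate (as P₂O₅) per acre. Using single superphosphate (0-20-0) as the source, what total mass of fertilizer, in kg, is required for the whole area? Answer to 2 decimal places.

Product per acre = 128.62 / 20% = 643.1 kg.
Total product = 643.1 × 101.4 = 65210.34 kg.

65210.34 kg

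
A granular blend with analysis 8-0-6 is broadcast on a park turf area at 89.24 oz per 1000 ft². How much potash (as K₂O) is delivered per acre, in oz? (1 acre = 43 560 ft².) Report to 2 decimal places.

233.24 oz K₂O per acre

K₂O per 1000 ft² = 89.24 × 6% = 5.3544 oz.
Convert to per acre: 5.3544 × 43.56 = 233.238 oz.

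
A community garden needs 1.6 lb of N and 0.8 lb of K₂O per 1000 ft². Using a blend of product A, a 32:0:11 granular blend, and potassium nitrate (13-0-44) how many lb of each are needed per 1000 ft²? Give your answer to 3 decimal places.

Per-1000 ft² balance (a = product A, b = potassium nitrate):
N: 0.32·a + 0.13·b = 1.6
K₂O: 0.11·a + 0.44·b = 0.8
Eliminate a: (row1) − 0.32/0.11·(row2) → -1.15·b = -0.727273, so b = 0.632411.
Back-substitute: a = (1.6 − 0.13·0.632411) / 0.32 = 4.74308.

4.743 lb product A, 0.632 lb potassium nitrate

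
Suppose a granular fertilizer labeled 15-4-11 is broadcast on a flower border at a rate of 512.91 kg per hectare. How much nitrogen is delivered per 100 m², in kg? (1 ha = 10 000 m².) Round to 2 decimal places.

nitrogen per hectare = 512.91 × 15% = 76.9365 kg.
Convert to per 100 m²: 76.9365 × 0.01 = 0.769365 kg.

0.77 kg N per hundred sq m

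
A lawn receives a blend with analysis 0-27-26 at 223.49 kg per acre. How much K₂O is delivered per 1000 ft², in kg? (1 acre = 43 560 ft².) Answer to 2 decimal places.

K₂O per acre = 223.49 × 26% = 58.1074 kg.
Convert to per 1000 ft²: 58.1074 × 0.0229568 = 1.33396 kg.

1.33 kg K₂O per thousand sq ft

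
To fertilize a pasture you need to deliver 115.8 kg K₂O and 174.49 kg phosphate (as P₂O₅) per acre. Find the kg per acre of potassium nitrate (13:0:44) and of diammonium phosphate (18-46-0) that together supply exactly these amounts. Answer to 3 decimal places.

263.182 kg potassium nitrate, 379.326 kg diammonium phosphate

Per-acre balance (a = potassium nitrate, b = diammonium phosphate):
K₂O: 0.44·a + 0·b = 115.8
P₂O₅: 0·a + 0.46·b = 174.49
Solving simultaneously: a = 263.1818, b = 379.3261.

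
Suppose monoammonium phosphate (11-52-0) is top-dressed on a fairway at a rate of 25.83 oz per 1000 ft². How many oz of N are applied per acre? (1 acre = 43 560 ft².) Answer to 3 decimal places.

123.767 oz N per acre

nitrogen per 1000 ft² = 25.83 × 11% = 2.8413 oz.
Convert to per acre: 2.8413 × 43.56 = 123.76703 oz.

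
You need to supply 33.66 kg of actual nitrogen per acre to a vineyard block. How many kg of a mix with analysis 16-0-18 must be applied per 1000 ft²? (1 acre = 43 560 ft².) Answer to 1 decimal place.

Product per acre = 33.66 / 16% = 210.375 kg.
Convert to per 1000 ft²: 210.375 × 0.0229568 = 4.82955 kg.

4.8 kg of product per thousand sq ft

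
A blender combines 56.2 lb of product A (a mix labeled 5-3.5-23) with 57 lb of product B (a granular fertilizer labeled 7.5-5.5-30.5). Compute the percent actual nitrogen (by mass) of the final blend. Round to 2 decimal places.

6.26% N

Total mass = 56.2 + 57 = 113.2 lb.
N mass = 5%×56.2 + 7.5%×57 = 7.085 lb.
% N = 7.085 / 113.2 = 6.25883%.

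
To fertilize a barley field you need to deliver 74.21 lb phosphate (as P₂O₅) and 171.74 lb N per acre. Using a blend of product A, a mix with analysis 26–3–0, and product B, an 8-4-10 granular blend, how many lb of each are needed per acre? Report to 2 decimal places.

116.60 lb product A, 1767.80 lb product B

Let a = lb of product A, b = lb of product B (per acre).
P₂O₅: 0.03·a + 0.04·b = 74.21
N: 0.26·a + 0.08·b = 171.74
Solving simultaneously: a = 116.6, b = 1767.8.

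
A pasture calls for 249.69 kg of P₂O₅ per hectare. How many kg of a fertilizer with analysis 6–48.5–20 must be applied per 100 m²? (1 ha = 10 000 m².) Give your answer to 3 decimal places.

5.148 kg of product per hundred sq m

Product per hectare = 249.69 / 48.5% = 514.825 kg.
Convert to per 100 m²: 514.825 × 0.01 = 5.14825 kg.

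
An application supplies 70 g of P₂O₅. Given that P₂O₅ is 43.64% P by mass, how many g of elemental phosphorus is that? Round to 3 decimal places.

30.548 g P

P = 70 × 0.4364 = 30.548 g.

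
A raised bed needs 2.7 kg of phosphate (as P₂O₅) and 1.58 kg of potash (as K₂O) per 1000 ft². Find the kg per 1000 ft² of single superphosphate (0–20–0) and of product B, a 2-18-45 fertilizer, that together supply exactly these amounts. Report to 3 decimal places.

10.340 kg single superphosphate, 3.511 kg product B

Let a = kg of single superphosphate, b = kg of product B (per 1000 ft²).
P₂O₅: 0.2·a + 0.18·b = 2.7
K₂O: 0·a + 0.45·b = 1.58
Solving simultaneously: a = 10.34, b = 3.51111.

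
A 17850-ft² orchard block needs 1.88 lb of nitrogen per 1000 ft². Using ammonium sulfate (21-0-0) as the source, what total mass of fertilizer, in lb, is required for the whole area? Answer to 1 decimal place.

Product per 1000 ft² = 1.88 / 21% = 8.95238 lb.
Total product = 8.95238 × 17850 / 1000 = 159.8 lb.

159.8 lb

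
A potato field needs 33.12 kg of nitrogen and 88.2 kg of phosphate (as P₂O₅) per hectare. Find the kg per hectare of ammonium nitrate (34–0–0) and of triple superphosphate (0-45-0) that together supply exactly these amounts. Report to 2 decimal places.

97.41 kg ammonium nitrate, 196.00 kg triple superphosphate

Let a = kg of ammonium nitrate, b = kg of triple superphosphate (per hectare).
N: 0.34·a + 0·b = 33.12
P₂O₅: 0·a + 0.45·b = 88.2
Solving simultaneously: a = 97.4118, b = 196.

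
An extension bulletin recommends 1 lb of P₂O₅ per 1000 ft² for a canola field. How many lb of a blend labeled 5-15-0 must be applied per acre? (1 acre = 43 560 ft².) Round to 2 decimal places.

Product per 1000 ft² = 1 / 15% = 6.66667 lb.
Convert to per acre: 6.66667 × 43.56 = 290.4 lb.

290.40 lb of product per acre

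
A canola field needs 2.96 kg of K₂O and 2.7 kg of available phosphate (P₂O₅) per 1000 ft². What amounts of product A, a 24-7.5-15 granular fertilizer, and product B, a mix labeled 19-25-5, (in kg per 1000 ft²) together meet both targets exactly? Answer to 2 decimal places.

Let a = kg of product A, b = kg of product B (per 1000 ft²).
K₂O: 0.15·a + 0.05·b = 2.96
P₂O₅: 0.075·a + 0.25·b = 2.7
Solving simultaneously: a = 17.9259, b = 5.42222.

17.93 kg product A, 5.42 kg product B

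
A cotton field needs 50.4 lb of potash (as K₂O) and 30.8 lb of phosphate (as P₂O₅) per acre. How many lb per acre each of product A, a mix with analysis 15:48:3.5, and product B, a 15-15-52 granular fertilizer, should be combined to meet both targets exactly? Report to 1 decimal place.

Per-acre balance (a = product A, b = product B):
K₂O: 0.035·a + 0.52·b = 50.4
P₂O₅: 0.48·a + 0.15·b = 30.8
Eliminate b: (row1) − 0.52/0.15·(row2) → -1.629·a = -56.3733, so a = 34.6061.
Then b = (30.8 − 0.48·34.6061) / 0.15 = 94.5938.

34.6 lb product A, 94.6 lb product B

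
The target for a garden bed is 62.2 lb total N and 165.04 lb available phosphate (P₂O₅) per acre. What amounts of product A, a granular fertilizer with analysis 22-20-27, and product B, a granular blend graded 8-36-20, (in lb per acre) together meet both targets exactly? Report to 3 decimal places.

Per-acre balance (a = product A, b = product B):
N: 0.22·a + 0.08·b = 62.2
P₂O₅: 0.2·a + 0.36·b = 165.04
Eliminate b: (row1) − 0.08/0.36·(row2) → 0.175556·a = 25.5244, so a = 145.3924.
Then b = (165.04 − 0.2·145.3924) / 0.36 = 377.6709.

145.392 lb product A, 377.671 lb product B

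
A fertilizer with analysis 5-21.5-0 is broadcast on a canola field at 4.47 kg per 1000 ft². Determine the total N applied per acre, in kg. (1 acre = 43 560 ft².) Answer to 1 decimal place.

nitrogen per 1000 ft² = 4.47 × 5% = 0.2235 kg.
Convert to per acre: 0.2235 × 43.56 = 9.73566 kg.

9.7 kg N per acre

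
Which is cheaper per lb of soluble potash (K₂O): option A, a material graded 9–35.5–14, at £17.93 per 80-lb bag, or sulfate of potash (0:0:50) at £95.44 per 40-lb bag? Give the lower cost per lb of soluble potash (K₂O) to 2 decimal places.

option A: K₂O per bag = 80 × 14% = 11.2 lb; cost = 17.93 / 11.2 = £1.6009/lb K₂O.
sulfate of potash: K₂O per bag = 40 × 50% = 20 lb; cost = 95.44 / 20 = £4.7720/lb K₂O.
option A is cheaper.

£1.60 per lb K₂O (option A)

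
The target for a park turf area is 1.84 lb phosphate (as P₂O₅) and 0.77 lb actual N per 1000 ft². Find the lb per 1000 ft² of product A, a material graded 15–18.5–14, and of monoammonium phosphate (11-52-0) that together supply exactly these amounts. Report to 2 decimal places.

3.43 lb product A, 2.32 lb monoammonium phosphate

Per-1000 ft² balance (a = product A, b = monoammonium phosphate):
P₂O₅: 0.185·a + 0.52·b = 1.84
N: 0.15·a + 0.11·b = 0.77
From row1: a = (1.84 − 0.52·b) / 0.185.
Into row2: 0.15·(1.84 − 0.52·b)/0.185 + 0.11·b = 0.77 → b = 2.31657, a = 3.43452.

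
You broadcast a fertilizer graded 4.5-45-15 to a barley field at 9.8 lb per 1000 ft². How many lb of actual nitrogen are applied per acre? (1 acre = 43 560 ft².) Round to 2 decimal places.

nitrogen per 1000 ft² = 9.8 × 4.5% = 0.441 lb.
Convert to per acre: 0.441 × 43.56 = 19.20996 lb.

19.21 lb N per acre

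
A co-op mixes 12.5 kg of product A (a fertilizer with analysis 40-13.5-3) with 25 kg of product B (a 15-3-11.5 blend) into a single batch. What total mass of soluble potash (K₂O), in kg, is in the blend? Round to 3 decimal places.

K₂O mass = 3%×12.5 + 11.5%×25 = 3.25 kg.

3.250 kg K₂O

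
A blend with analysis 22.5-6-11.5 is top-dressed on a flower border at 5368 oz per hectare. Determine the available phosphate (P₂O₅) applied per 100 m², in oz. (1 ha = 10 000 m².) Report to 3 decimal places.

3.221 oz P₂O₅ per hundred sq m

P₂O₅ per hectare = 5368 × 6% = 322.08 oz.
Convert to per 100 m²: 322.08 × 0.01 = 3.2208 oz.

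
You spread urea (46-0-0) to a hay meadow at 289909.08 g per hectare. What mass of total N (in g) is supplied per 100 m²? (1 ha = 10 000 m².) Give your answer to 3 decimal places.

nitrogen per hectare = 289909.08 × 46% = 133358 g.
Convert to per 100 m²: 133358 × 0.01 = 1333.5818 g.

1333.582 g N per hundred sq m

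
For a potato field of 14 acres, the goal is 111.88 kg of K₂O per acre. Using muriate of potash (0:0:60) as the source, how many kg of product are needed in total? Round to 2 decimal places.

Product per acre = 111.88 / 60% = 186.467 kg.
Total product = 186.467 × 14 = 2610.533 kg.

2610.53 kg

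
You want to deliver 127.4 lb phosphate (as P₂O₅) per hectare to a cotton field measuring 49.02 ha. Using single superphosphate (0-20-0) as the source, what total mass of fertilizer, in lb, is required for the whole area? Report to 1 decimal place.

Product per hectare = 127.4 / 20% = 637 lb.
Total product = 637 × 49.02 = 31225.74 lb.

31225.7 lb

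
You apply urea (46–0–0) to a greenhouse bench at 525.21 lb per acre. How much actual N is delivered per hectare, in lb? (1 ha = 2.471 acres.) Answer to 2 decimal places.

nitrogen per acre = 525.21 × 46% = 241.597 lb.
Convert to per hectare: 241.597 × 2.471 = 596.985 lb.

596.99 lb N per hectare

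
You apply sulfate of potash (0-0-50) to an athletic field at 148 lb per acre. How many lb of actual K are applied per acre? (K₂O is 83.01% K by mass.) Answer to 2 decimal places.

61.43 lb K per acre

K₂O per acre = 148 × 50% = 74 lb.
Elemental K = 74 × 0.8301 = 61.4274 lb per acre.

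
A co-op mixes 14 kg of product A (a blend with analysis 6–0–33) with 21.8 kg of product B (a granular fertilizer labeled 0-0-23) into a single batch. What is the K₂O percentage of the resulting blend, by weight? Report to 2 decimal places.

26.91% K₂O

Total mass = 14 + 21.8 = 35.8 kg.
K₂O mass = 33%×14 + 23%×21.8 = 9.634 kg.
% K₂O = 9.634 / 35.8 = 26.9106%.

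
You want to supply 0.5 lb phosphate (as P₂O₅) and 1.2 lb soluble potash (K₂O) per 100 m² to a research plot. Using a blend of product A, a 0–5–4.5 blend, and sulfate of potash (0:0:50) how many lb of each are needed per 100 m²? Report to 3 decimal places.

10.000 lb product A, 1.500 lb sulfate of potash

Let a = lb of product A, b = lb of sulfate of potash (per 100 m²).
P₂O₅: 0.05·a + 0·b = 0.5
K₂O: 0.045·a + 0.5·b = 1.2
Eliminate b: (row1) − 0/0.5·(row2) → 0.05·a = 0.5, so a = 10.
Then b = (1.2 − 0.045·10) / 0.5 = 1.5.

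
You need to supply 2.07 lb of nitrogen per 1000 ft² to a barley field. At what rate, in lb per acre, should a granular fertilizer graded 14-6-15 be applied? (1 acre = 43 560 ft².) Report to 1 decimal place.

Product per 1000 ft² = 2.07 / 14% = 14.7857 lb.
Convert to per acre: 14.7857 × 43.56 = 644.066 lb.

644.1 lb of product per acre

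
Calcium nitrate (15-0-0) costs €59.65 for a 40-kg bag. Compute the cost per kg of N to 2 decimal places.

N in bag = 40 × 15% = 6 kg.
Cost per kg N = €59.65 / 6 = €9.9417.

€9.94 per kg N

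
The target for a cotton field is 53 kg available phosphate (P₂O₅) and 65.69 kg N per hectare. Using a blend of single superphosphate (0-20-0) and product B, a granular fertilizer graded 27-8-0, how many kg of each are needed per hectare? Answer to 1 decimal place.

Per-hectare balance (a = single superphosphate, b = product B):
P₂O₅: 0.2·a + 0.08·b = 53
N: 0·a + 0.27·b = 65.69
Solving simultaneously: a = 167.681, b = 243.296.

167.7 kg single superphosphate, 243.3 kg product B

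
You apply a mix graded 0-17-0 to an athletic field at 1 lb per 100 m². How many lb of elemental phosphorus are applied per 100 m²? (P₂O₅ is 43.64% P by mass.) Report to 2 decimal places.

P₂O₅ per 100 m² = 1 × 17% = 0.17 lb.
Elemental P = 0.17 × 0.4364 = 0.074188 lb per 100 m².

0.07 lb P per hundred sq m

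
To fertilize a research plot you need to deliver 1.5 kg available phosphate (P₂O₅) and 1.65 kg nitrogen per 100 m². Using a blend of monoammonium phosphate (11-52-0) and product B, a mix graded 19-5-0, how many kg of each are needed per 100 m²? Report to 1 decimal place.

2.2 kg monoammonium phosphate, 7.4 kg product B

With a, b = kg per 100 m² of monoammonium phosphate and product B:
P₂O₅: 0.52·a + 0.05·b = 1.5
N: 0.11·a + 0.19·b = 1.65
Eliminate b: (row1) − 0.05/0.19·(row2) → 0.491053·a = 1.06579, so a = 2.17042.
Then b = (1.65 − 0.11·2.17042) / 0.19 = 7.42765.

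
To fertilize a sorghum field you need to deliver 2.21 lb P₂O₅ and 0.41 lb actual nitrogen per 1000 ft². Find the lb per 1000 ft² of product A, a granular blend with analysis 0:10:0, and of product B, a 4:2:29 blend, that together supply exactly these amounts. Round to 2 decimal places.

20.05 lb product A, 10.25 lb product B

With a, b = lb per 1000 ft² of product A and product B:
P₂O₅: 0.1·a + 0.02·b = 2.21
N: 0·a + 0.04·b = 0.41
Solving simultaneously: a = 20.05, b = 10.25.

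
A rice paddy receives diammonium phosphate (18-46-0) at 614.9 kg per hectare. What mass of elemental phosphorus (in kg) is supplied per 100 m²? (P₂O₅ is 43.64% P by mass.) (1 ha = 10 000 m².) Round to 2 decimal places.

1.23 kg P per hundred sq m

P₂O₅ per hectare = 614.9 × 46% = 282.854 kg.
Elemental P = 282.854 × 0.4364 = 123.437 kg per hectare.
Convert to per 100 m²: 123.437 × 0.01 = 1.23437 kg.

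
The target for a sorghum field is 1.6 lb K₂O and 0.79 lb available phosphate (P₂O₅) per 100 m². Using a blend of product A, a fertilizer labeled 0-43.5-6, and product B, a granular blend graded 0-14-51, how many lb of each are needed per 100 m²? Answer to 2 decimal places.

Let a = lb of product A, b = lb of product B (per 100 m²).
K₂O: 0.06·a + 0.51·b = 1.6
P₂O₅: 0.435·a + 0.14·b = 0.79
Solving simultaneously: a = 0.838135, b = 3.03865.

0.84 lb product A, 3.04 lb product B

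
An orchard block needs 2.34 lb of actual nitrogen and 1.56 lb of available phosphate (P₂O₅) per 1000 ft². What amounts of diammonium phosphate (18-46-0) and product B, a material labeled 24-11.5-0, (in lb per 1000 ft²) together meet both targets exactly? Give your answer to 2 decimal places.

Let a = lb of diammonium phosphate, b = lb of product B (per 1000 ft²).
N: 0.18·a + 0.24·b = 2.34
P₂O₅: 0.46·a + 0.115·b = 1.56
Solving simultaneously: a = 1.17391, b = 8.86957.

1.17 lb diammonium phosphate, 8.87 lb product B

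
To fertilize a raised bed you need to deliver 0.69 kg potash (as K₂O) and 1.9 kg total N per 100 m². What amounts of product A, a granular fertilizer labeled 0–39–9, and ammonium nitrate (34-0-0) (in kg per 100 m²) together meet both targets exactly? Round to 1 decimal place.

7.7 kg product A, 5.6 kg ammonium nitrate

Let a = kg of product A, b = kg of ammonium nitrate (per 100 m²).
K₂O: 0.09·a + 0·b = 0.69
N: 0·a + 0.34·b = 1.9
Solving simultaneously: a = 7.66667, b = 5.58824.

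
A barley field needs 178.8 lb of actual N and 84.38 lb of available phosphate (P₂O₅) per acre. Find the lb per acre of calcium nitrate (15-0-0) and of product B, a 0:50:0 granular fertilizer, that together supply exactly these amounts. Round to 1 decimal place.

With a, b = lb per acre of calcium nitrate and product B:
N: 0.15·a + 0·b = 178.8
P₂O₅: 0·a + 0.5·b = 84.38
Solving simultaneously: a = 1192, b = 168.76.

1192.0 lb calcium nitrate, 168.8 lb product B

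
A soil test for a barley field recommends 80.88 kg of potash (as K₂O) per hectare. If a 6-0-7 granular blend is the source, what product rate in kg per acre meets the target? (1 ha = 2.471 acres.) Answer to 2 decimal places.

Product per hectare = 80.88 / 7% = 1155.43 kg.
Convert to per acre: 1155.43 × 0.404694 = 467.596 kg.

467.60 kg of product per acre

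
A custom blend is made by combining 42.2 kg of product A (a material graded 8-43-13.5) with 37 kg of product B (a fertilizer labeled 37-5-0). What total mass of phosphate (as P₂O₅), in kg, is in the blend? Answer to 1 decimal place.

P₂O₅ mass = 43%×42.2 + 5%×37 = 19.996 kg.

20.0 kg P₂O₅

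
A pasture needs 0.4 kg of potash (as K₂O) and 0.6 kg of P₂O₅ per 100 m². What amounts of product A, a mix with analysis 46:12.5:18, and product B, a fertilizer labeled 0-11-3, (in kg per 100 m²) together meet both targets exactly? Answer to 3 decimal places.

Per-100 m² balance (a = product A, b = product B):
K₂O: 0.18·a + 0.03·b = 0.4
P₂O₅: 0.125·a + 0.11·b = 0.6
Eliminate a: (row1) − 0.18/0.125·(row2) → -0.1284·b = -0.464, so b = 3.61371.
Back-substitute: a = (0.4 − 0.03·3.61371) / 0.18 = 1.61994.

1.620 kg product A, 3.614 kg product B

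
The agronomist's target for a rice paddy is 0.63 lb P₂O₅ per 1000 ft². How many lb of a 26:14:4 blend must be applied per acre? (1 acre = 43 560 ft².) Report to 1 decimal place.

Product per 1000 ft² = 0.63 / 14% = 4.5 lb.
Convert to per acre: 4.5 × 43.56 = 196.02 lb.

196.0 lb of product per acre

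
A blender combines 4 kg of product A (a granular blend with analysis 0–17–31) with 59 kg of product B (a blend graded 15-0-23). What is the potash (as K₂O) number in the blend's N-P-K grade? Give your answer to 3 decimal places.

Total mass = 4 + 59 = 63 kg.
K₂O mass = 31%×4 + 23%×59 = 14.81 kg.
% K₂O = 14.81 / 63 = 23.5079%.

23.508% K₂O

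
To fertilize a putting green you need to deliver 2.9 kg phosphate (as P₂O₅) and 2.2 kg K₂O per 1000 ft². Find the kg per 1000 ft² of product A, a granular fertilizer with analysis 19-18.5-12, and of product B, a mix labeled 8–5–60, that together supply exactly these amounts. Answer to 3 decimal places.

15.524 kg product A, 0.562 kg product B

Per-1000 ft² balance (a = product A, b = product B):
P₂O₅: 0.185·a + 0.05·b = 2.9
K₂O: 0.12·a + 0.6·b = 2.2
Solving simultaneously: a = 15.5238, b = 0.561905.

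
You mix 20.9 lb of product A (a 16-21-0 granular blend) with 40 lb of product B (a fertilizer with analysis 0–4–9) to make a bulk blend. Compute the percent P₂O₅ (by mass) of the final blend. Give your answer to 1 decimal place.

Total mass = 20.9 + 40 = 60.9 lb.
P₂O₅ mass = 21%×20.9 + 4%×40 = 5.989 lb.
% P₂O₅ = 5.989 / 60.9 = 9.83415%.

9.8% P₂O₅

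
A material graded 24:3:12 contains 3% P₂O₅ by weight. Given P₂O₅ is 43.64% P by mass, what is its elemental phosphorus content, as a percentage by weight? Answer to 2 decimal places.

%P = 3 × 0.4364 = 1.3092%.

1.31% P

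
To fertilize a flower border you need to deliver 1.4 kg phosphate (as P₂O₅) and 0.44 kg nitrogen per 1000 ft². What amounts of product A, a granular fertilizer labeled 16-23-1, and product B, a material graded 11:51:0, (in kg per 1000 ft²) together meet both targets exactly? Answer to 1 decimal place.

With a, b = kg per 1000 ft² of product A and product B:
P₂O₅: 0.23·a + 0.51·b = 1.4
N: 0.16·a + 0.11·b = 0.44
Eliminate b: (row1) − 0.51/0.11·(row2) → -0.511818·a = -0.64, so a = 1.25044.
Then b = (0.44 − 0.16·1.25044) / 0.11 = 2.18117.

1.3 kg product A, 2.2 kg product B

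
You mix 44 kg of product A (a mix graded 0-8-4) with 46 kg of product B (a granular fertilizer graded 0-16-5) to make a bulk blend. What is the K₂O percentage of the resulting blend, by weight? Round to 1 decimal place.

4.5% K₂O

Total mass = 44 + 46 = 90 kg.
K₂O mass = 4%×44 + 5%×46 = 4.06 kg.
% K₂O = 4.06 / 90 = 4.51111%.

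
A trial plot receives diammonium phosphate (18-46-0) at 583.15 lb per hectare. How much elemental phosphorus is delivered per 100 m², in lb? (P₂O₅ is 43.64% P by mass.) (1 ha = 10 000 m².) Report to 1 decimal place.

P₂O₅ per hectare = 583.15 × 46% = 268.249 lb.
Elemental P = 268.249 × 0.4364 = 117.064 lb per hectare.
Convert to per 100 m²: 117.064 × 0.01 = 1.17064 lb.

1.2 lb P per hundred sq m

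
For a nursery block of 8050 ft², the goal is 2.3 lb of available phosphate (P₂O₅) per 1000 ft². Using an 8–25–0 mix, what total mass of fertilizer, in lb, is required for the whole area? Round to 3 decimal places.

74.060 lb

Product per 1000 ft² = 2.3 / 25% = 9.2 lb.
Total product = 9.2 × 8050 / 1000 = 74.06 lb.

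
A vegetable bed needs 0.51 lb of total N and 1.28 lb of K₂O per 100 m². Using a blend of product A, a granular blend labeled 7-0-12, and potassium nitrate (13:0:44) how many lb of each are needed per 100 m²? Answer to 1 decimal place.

3.8 lb product A, 1.9 lb potassium nitrate

With a, b = lb per 100 m² of product A and potassium nitrate:
N: 0.07·a + 0.13·b = 0.51
K₂O: 0.12·a + 0.44·b = 1.28
From row1: a = (0.51 − 0.13·b) / 0.07.
Into row2: 0.12·(0.51 − 0.13·b)/0.07 + 0.44·b = 1.28 → b = 1.86842, a = 3.81579.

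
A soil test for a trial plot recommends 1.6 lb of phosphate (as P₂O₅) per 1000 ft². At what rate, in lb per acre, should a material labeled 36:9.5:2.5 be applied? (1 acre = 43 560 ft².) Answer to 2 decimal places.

733.64 lb of product per acre

Product per 1000 ft² = 1.6 / 9.5% = 16.8421 lb.
Convert to per acre: 16.8421 × 43.56 = 733.642 lb.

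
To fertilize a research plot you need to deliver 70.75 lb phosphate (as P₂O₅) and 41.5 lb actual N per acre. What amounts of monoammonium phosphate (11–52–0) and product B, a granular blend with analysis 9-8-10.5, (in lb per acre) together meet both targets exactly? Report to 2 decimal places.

Let a = lb of monoammonium phosphate, b = lb of product B (per acre).
P₂O₅: 0.52·a + 0.08·b = 70.75
N: 0.11·a + 0.09·b = 41.5
Solving simultaneously: a = 80.1974, b = 363.092.

80.20 lb monoammonium phosphate, 363.09 lb product B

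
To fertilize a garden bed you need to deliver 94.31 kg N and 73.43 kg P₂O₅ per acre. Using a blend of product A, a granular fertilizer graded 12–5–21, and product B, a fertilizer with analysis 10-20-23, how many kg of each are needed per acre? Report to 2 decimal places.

With a, b = kg per acre of product A and product B:
N: 0.12·a + 0.1·b = 94.31
P₂O₅: 0.05·a + 0.2·b = 73.43
Eliminate a: (row1) − 0.12/0.05·(row2) → -0.38·b = -81.922, so b = 215.584.
Back-substitute: a = (94.31 − 0.1·215.584) / 0.12 = 606.263.

606.26 kg product A, 215.58 kg product B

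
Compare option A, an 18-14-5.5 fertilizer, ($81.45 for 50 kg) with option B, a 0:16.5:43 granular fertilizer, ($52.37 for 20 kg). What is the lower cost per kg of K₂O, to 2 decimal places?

$6.09 per kg K₂O (option B)

option A: K₂O per bag = 50 × 5.5% = 2.75 kg; cost = 81.45 / 2.75 = $29.6182/kg K₂O.
option B: K₂O per bag = 20 × 43% = 8.6 kg; cost = 52.37 / 8.6 = $6.0895/kg K₂O.
option B is cheaper.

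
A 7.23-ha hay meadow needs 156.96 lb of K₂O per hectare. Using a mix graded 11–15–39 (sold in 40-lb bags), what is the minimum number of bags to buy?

Product per hectare = 156.96 / 39% = 402.462 lb.
Total product = 402.462 × 7.23 = 2909.8 lb.
Bags = ⌈2909.8 / 40⌉ = 73.

73 bags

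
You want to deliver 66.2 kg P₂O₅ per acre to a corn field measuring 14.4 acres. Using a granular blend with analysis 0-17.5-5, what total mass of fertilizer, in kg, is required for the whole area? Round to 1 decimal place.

Product per acre = 66.2 / 17.5% = 378.286 kg.
Total product = 378.286 × 14.4 = 5447.31 kg.

5447.3 kg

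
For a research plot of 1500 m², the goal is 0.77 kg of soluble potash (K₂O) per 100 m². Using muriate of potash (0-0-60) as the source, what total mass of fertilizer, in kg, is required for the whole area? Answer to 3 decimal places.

19.250 kg

Product per 100 m² = 0.77 / 60% = 1.28333 kg.
Total product = 1.28333 × 1500 / 100 = 19.25 kg.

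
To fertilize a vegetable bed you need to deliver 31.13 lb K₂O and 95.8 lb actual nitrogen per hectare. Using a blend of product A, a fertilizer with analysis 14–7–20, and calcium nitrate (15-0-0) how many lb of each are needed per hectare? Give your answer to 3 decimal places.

Let a = lb of product A, b = lb of calcium nitrate (per hectare).
K₂O: 0.2·a + 0·b = 31.13
N: 0.14·a + 0.15·b = 95.8
Solving simultaneously: a = 155.65, b = 493.3933.

155.650 lb product A, 493.393 lb calcium nitrate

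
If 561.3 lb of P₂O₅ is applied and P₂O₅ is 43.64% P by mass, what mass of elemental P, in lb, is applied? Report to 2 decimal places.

244.95 lb P

P = 561.3 × 0.4364 = 244.951 lb.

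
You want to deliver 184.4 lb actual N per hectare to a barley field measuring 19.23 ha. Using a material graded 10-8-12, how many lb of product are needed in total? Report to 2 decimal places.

Product per hectare = 184.4 / 10% = 1844 lb.
Total product = 1844 × 19.23 = 35460.12 lb.

35460.12 lb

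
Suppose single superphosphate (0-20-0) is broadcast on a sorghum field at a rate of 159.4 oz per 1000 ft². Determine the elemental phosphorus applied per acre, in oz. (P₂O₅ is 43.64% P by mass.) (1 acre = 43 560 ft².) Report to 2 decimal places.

606.03 oz P per acre

P₂O₅ per 1000 ft² = 159.4 × 20% = 31.88 oz.
Elemental P = 31.88 × 0.4364 = 13.9124 oz per 1000 ft².
Convert to per acre: 13.9124 × 43.56 = 606.026 oz.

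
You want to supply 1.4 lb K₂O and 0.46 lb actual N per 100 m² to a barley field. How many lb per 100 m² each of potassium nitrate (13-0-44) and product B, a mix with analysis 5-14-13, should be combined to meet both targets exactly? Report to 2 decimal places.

2.00 lb potassium nitrate, 4.00 lb product B

Per-100 m² balance (a = potassium nitrate, b = product B):
K₂O: 0.44·a + 0.13·b = 1.4
N: 0.13·a + 0.05·b = 0.46
From row1: a = (1.4 − 0.13·b) / 0.44.
Into row2: 0.13·(1.4 − 0.13·b)/0.44 + 0.05·b = 0.46 → b = 4, a = 2.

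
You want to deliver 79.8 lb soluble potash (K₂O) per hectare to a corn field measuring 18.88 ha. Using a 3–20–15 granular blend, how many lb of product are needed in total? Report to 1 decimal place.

10044.2 lb

Product per hectare = 79.8 / 15% = 532 lb.
Total product = 532 × 18.88 = 10044.16 lb.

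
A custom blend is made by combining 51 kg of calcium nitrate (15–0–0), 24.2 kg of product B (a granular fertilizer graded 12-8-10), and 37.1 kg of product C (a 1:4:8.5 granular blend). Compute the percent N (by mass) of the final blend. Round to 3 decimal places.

Total mass = 51 + 24.2 + 37.1 = 112.3 kg.
N mass = 15%×51 + 12%×24.2 + 1%×37.1 = 10.925 kg.
% N = 10.925 / 112.3 = 9.72841%.

9.728% N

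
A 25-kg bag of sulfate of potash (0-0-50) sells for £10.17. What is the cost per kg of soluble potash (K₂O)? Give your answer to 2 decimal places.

K₂O in bag = 25 × 50% = 12.5 kg.
Cost per kg K₂O = £10.17 / 12.5 = £0.8136.

£0.81 per kg K₂O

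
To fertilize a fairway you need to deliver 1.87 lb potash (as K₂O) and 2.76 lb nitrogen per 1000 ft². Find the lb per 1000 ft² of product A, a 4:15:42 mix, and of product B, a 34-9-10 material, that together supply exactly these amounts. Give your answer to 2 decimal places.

2.59 lb product A, 7.81 lb product B

With a, b = lb per 1000 ft² of product A and product B:
K₂O: 0.42·a + 0.1·b = 1.87
N: 0.04·a + 0.34·b = 2.76
Eliminate a: (row1) − 0.42/0.04·(row2) → -3.47·b = -27.11, so b = 7.81268.
Back-substitute: a = (1.87 − 0.1·7.81268) / 0.42 = 2.59222.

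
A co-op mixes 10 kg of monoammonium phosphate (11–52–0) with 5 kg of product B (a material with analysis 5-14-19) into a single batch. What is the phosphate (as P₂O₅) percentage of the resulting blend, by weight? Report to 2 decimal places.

39.33% P₂O₅

Total mass = 10 + 5 = 15 kg.
P₂O₅ mass = 52%×10 + 14%×5 = 5.9 kg.
% P₂O₅ = 5.9 / 15 = 39.3333%.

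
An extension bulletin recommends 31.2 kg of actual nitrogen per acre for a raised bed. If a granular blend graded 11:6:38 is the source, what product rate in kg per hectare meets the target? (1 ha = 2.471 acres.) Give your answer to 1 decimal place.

Product per acre = 31.2 / 11% = 283.636 kg.
Convert to per hectare: 283.636 × 2.471 = 700.865 kg.

700.9 kg of product per hectare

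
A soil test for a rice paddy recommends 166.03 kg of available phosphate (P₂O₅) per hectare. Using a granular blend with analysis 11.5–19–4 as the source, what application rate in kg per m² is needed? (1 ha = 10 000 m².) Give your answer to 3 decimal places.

0.087 kg of product per sq m

Product per hectare = 166.03 / 19% = 873.842 kg.
Convert to per m²: 873.842 × 0.0001 = 0.0873842 kg.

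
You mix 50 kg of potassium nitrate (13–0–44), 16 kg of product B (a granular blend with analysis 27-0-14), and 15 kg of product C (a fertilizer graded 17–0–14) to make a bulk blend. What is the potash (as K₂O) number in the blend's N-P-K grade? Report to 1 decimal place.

32.5% K₂O

Total mass = 50 + 16 + 15 = 81 kg.
K₂O mass = 44%×50 + 14%×16 + 14%×15 = 26.34 kg.
% K₂O = 26.34 / 81 = 32.5185%.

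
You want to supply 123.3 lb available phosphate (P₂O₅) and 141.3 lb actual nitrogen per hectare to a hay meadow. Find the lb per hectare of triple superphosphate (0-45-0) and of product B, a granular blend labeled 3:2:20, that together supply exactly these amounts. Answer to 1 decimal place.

64.7 lb triple superphosphate, 4710.0 lb product B

With a, b = lb per hectare of triple superphosphate and product B:
P₂O₅: 0.45·a + 0.02·b = 123.3
N: 0·a + 0.03·b = 141.3
Solving simultaneously: a = 64.6667, b = 4710.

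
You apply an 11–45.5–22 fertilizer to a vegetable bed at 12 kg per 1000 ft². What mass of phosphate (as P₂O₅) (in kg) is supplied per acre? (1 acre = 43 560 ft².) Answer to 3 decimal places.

237.838 kg P₂O₅ per acre

P₂O₅ per 1000 ft² = 12 × 45.5% = 5.46 kg.
Convert to per acre: 5.46 × 43.56 = 237.8376 kg.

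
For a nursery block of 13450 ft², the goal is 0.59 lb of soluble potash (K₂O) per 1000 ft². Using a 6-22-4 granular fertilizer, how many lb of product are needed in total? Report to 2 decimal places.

198.39 lb

Product per 1000 ft² = 0.59 / 4% = 14.75 lb.
Total product = 14.75 × 13450 / 1000 = 198.387 lb.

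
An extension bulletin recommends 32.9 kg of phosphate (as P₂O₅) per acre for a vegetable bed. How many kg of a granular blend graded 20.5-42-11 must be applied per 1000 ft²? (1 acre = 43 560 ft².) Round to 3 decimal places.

Product per acre = 32.9 / 42% = 78.3333 kg.
Convert to per 1000 ft²: 78.3333 × 0.0229568 = 1.79829 kg.

1.798 kg of product per thousand sq ft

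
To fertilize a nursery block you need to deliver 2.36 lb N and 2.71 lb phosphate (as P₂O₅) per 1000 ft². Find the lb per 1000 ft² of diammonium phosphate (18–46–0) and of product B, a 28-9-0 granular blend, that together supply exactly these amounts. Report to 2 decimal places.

4.85 lb diammonium phosphate, 5.31 lb product B

Per-1000 ft² balance (a = diammonium phosphate, b = product B):
N: 0.18·a + 0.28·b = 2.36
P₂O₅: 0.46·a + 0.09·b = 2.71
From row1: a = (2.36 − 0.28·b) / 0.18.
Into row2: 0.46·(2.36 − 0.28·b)/0.18 + 0.09·b = 2.71 → b = 5.30906, a = 4.85258.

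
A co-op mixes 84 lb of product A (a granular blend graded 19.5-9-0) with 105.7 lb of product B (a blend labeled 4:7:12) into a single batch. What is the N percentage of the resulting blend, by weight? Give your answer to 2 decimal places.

10.86% N

Total mass = 84 + 105.7 = 189.7 lb.
N mass = 19.5%×84 + 4%×105.7 = 20.608 lb.
% N = 20.608 / 189.7 = 10.8635%.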